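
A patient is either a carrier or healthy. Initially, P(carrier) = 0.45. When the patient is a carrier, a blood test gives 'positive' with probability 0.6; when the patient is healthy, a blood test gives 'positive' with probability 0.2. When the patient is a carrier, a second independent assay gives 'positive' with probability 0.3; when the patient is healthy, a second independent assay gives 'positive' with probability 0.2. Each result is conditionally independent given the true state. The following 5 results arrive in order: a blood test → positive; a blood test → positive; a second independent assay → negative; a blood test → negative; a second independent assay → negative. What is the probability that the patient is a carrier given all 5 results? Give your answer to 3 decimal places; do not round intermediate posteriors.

After a blood test='positive': P(carrier) = 0.6·0.4500 / (0.6·0.4500 + 0.2·0.5500) ≈ 0.7105
After a blood test='positive': P(carrier) = 0.6·0.7105 / (0.6·0.7105 + 0.2·0.2895) ≈ 0.8804
After a second independent assay='negative': P(carrier) = 0.7·0.8804 / (0.7·0.8804 + 0.8·0.1196) ≈ 0.8656
After a blood test='negative': P(carrier) = 0.4·0.8656 / (0.4·0.8656 + 0.8·0.1344) ≈ 0.7631
After a second independent assay='negative': P(carrier) = 0.7·0.7631 / (0.7·0.7631 + 0.8·0.2369) ≈ 0.7381

0.738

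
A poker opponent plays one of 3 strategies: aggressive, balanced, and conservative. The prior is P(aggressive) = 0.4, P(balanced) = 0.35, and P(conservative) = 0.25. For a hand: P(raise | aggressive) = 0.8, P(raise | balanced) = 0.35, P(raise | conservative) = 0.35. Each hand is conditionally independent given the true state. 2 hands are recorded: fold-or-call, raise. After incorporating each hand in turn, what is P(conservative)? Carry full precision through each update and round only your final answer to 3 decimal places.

Each posterior becomes the prior for the next update.
After 'fold-or-call': normaliser = 0.2·0.4000 + 0.65·0.3500 + 0.65·0.2500; P(aggressive) ≈ 0.1702, P(balanced) ≈ 0.4840, P(conservative) ≈ 0.3457
After 'raise': normaliser = 0.8·0.1702 + 0.35·0.4840 + 0.35·0.3457; P(aggressive) ≈ 0.3192, P(balanced) ≈ 0.3971, P(conservative) ≈ 0.2837

0.284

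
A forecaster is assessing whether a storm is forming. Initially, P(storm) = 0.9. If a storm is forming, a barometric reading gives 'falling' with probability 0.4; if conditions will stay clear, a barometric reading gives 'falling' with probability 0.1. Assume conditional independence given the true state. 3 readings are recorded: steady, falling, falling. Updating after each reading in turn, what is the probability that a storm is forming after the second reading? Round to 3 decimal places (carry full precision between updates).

0.960

Each posterior becomes the prior for the next update.
After 'steady': P(storm) = 0.6·0.9000 / (0.6·0.9000 + 0.9·0.1000) ≈ 0.8571
After 'falling': P(storm) = 0.4·0.8571 / (0.4·0.8571 + 0.1·0.1429) ≈ 0.9600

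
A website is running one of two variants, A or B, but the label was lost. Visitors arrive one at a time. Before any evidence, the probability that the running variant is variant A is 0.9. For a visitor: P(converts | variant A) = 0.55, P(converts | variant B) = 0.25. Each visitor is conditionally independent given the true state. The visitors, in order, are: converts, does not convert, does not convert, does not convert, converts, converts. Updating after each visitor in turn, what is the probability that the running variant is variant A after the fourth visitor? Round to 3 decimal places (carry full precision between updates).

After 'converts': P(A) = 0.55·0.9000 / (0.55·0.9000 + 0.25·0.1000) ≈ 0.9519
After 'does not convert': P(A) = 0.45·0.9519 / (0.45·0.9519 + 0.75·0.0481) ≈ 0.9224
After 'does not convert': P(A) = 0.45·0.9224 / (0.45·0.9224 + 0.75·0.0776) ≈ 0.8770
After 'does not convert': P(A) = 0.45·0.8770 / (0.45·0.8770 + 0.75·0.1230) ≈ 0.8105

0.810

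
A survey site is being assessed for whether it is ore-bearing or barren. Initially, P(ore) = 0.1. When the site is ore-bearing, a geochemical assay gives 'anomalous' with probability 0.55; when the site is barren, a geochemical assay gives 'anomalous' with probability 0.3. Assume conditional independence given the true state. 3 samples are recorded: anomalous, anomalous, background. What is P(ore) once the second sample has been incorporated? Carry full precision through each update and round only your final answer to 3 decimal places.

0.272

After 'anomalous': P(ore) = 0.55·0.1000 / (0.55·0.1000 + 0.3·0.9000) ≈ 0.1692
After 'anomalous': P(ore) = 0.55·0.1692 / (0.55·0.1692 + 0.3·0.8308) ≈ 0.2719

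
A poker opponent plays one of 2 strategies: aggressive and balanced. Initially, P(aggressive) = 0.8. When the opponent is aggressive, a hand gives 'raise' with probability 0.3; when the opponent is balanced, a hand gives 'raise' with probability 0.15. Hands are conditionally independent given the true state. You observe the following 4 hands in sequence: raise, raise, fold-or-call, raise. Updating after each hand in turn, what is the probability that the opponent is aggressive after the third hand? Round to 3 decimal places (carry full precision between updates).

0.929

Apply Bayes' rule sequentially, carrying P(aggressive) forward.
After 'raise': P(aggressive) = 0.3·0.8000 / (0.3·0.8000 + 0.15·0.2000) ≈ 0.8889
After 'raise': P(aggressive) = 0.3·0.8889 / (0.3·0.8889 + 0.15·0.1111) ≈ 0.9412
After 'fold-or-call': P(aggressive) = 0.7·0.9412 / (0.7·0.9412 + 0.85·0.0588) ≈ 0.9295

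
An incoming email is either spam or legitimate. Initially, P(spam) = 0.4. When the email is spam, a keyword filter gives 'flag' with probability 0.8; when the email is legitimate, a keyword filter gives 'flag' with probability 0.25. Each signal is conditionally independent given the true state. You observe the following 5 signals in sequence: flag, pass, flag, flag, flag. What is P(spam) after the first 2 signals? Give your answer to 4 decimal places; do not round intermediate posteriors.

Apply Bayes' rule sequentially, carrying P(spam) forward.
After 'flag': P(spam) = 0.8·0.4000 / (0.8·0.4000 + 0.25·0.6000) ≈ 0.6809
After 'pass': P(spam) = 0.2·0.6809 / (0.2·0.6809 + 0.75·0.3191) ≈ 0.3626

0.3626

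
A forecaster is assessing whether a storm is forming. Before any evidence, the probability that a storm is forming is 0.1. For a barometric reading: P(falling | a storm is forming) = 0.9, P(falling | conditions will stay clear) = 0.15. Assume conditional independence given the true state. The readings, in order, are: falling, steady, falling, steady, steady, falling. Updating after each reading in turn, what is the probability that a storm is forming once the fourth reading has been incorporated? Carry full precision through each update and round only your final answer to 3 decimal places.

0.052

After 'falling': P(storm) = 0.9·0.1000 / (0.9·0.1000 + 0.15·0.9000) ≈ 0.4000
After 'steady': P(storm) = 0.1·0.4000 / (0.1·0.4000 + 0.85·0.6000) ≈ 0.0727
After 'falling': P(storm) = 0.9·0.0727 / (0.9·0.0727 + 0.15·0.9273) ≈ 0.3200
After 'steady': P(storm) = 0.1·0.3200 / (0.1·0.3200 + 0.85·0.6800) ≈ 0.0525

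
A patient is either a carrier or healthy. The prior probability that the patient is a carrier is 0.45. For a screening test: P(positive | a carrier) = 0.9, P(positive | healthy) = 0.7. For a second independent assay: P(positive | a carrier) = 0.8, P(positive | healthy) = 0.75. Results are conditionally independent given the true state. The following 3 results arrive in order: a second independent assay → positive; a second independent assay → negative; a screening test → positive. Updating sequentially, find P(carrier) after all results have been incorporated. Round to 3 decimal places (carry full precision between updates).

After a second independent assay='positive': P(carrier) = 0.8·0.4500 / (0.8·0.4500 + 0.75·0.5500) ≈ 0.4660
After a second independent assay='negative': P(carrier) = 0.2·0.4660 / (0.2·0.4660 + 0.25·0.5340) ≈ 0.4111
After a screening test='positive': P(carrier) = 0.9·0.4111 / (0.9·0.4111 + 0.7·0.5889) ≈ 0.4730

0.473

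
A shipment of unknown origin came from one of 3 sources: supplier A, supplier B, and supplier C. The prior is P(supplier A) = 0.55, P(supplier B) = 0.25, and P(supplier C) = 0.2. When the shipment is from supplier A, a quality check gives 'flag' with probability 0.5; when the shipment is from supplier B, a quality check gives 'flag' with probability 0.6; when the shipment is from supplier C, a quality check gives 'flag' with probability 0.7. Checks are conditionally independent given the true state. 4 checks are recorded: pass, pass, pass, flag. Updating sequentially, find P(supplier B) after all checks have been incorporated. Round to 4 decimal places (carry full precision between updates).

After 'pass': normaliser = 0.5·0.5500 + 0.4·0.2500 + 0.3·0.2000; P(supplier A) ≈ 0.6322, P(supplier B) ≈ 0.2299, P(supplier C) ≈ 0.1379
After 'pass': normaliser = 0.5·0.6322 + 0.4·0.2299 + 0.3·0.1379; P(supplier A) ≈ 0.7033, P(supplier B) ≈ 0.2046, P(supplier C) ≈ 0.0921
After 'pass': normaliser = 0.5·0.7033 + 0.4·0.2046 + 0.3·0.0921; P(supplier A) ≈ 0.7626, P(supplier B) ≈ 0.1775, P(supplier C) ≈ 0.0599
After 'flag': normaliser = 0.5·0.7626 + 0.6·0.1775 + 0.7·0.0599; P(supplier A) ≈ 0.7198, P(supplier B) ≈ 0.2010, P(supplier C) ≈ 0.0792

0.2010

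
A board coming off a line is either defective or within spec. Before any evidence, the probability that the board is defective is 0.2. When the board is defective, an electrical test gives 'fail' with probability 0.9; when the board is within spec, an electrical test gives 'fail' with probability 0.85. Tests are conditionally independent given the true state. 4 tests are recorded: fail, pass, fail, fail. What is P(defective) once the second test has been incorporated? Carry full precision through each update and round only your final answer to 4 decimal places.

Apply Bayes' rule sequentially, carrying P(defective) forward.
After 'fail': P(defective) = 0.9·0.2000 / (0.9·0.2000 + 0.85·0.8000) ≈ 0.2093
After 'pass': P(defective) = 0.1·0.2093 / (0.1·0.2093 + 0.15·0.7907) ≈ 0.1500

0.1500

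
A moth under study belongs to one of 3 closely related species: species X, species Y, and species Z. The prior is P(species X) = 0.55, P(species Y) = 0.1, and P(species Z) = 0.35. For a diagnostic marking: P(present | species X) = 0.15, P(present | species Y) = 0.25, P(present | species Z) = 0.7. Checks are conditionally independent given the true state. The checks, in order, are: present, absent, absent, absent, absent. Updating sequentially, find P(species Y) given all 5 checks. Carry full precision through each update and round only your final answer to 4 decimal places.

0.1494

After 'present': normaliser = 0.15·0.5500 + 0.25·0.1000 + 0.7·0.3500; P(species X) ≈ 0.2340, P(species Y) ≈ 0.0709, P(species Z) ≈ 0.6950
After 'absent': normaliser = 0.85·0.2340 + 0.75·0.0709 + 0.3·0.6950; P(species X) ≈ 0.4319, P(species Y) ≈ 0.1155, P(species Z) ≈ 0.4527
After 'absent': normaliser = 0.85·0.4319 + 0.75·0.1155 + 0.3·0.4527; P(species X) ≈ 0.6227, P(species Y) ≈ 0.1469, P(species Z) ≈ 0.2304
After 'absent': normaliser = 0.85·0.6227 + 0.75·0.1469 + 0.3·0.2304; P(species X) ≈ 0.7470, P(species Y) ≈ 0.1555, P(species Z) ≈ 0.0975
After 'absent': normaliser = 0.85·0.7470 + 0.75·0.1555 + 0.3·0.0975; P(species X) ≈ 0.8132, P(species Y) ≈ 0.1494, P(species Z) ≈ 0.0375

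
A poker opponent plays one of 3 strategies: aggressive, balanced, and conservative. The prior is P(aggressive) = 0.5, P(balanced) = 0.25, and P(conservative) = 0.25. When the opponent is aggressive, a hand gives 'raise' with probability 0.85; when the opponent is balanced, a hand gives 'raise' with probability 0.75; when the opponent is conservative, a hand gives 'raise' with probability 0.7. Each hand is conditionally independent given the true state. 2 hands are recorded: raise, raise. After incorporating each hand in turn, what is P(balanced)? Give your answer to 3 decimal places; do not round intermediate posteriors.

After 'raise': normaliser = 0.85·0.5000 + 0.75·0.2500 + 0.7·0.2500; P(aggressive) ≈ 0.5397, P(balanced) ≈ 0.2381, P(conservative) ≈ 0.2222
After 'raise': normaliser = 0.85·0.5397 + 0.75·0.2381 + 0.7·0.2222; P(aggressive) ≈ 0.5786, P(balanced) ≈ 0.2252, P(conservative) ≈ 0.1962

0.225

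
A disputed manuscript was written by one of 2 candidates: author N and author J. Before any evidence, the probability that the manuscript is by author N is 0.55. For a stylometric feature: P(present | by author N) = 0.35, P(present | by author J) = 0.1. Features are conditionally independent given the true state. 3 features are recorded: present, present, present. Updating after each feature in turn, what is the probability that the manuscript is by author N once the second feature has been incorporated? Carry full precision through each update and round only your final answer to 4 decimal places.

0.9374

After 'present': P(author N) = 0.35·0.5500 / (0.35·0.5500 + 0.1·0.4500) ≈ 0.8105
After 'present': P(author N) = 0.35·0.8105 / (0.35·0.8105 + 0.1·0.1895) ≈ 0.9374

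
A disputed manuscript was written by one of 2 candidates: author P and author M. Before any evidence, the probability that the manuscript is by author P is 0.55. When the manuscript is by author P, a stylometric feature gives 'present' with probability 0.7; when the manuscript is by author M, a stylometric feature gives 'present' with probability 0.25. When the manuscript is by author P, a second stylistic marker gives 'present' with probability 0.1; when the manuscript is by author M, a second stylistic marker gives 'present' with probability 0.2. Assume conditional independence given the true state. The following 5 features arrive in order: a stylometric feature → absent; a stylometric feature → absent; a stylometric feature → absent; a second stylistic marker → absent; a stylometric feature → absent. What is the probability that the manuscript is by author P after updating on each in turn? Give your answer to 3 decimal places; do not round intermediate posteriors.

Apply Bayes' rule sequentially, carrying P(author P) forward.
After a stylometric feature='absent': P(author P) = 0.3·0.5500 / (0.3·0.5500 + 0.75·0.4500) ≈ 0.3284
After a stylometric feature='absent': P(author P) = 0.3·0.3284 / (0.3·0.3284 + 0.75·0.6716) ≈ 0.1636
After a stylometric feature='absent': P(author P) = 0.3·0.1636 / (0.3·0.1636 + 0.75·0.8364) ≈ 0.0725
After a second stylistic marker='absent': P(author P) = 0.9·0.0725 / (0.9·0.0725 + 0.8·0.9275) ≈ 0.0809
After a stylometric feature='absent': P(author P) = 0.3·0.0809 / (0.3·0.0809 + 0.75·0.9191) ≈ 0.0340

0.034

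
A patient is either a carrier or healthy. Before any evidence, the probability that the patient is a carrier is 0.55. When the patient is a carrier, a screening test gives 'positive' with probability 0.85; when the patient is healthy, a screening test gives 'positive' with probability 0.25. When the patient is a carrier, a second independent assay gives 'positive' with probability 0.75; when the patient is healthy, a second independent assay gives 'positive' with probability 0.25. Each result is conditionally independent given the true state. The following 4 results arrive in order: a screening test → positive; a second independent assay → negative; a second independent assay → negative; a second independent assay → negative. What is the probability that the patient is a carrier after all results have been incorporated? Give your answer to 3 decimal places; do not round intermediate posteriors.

After a screening test='positive': P(carrier) = 0.85·0.5500 / (0.85·0.5500 + 0.25·0.4500) ≈ 0.8060
After a second independent assay='negative': P(carrier) = 0.25·0.8060 / (0.25·0.8060 + 0.75·0.1940) ≈ 0.5807
After a second independent assay='negative': P(carrier) = 0.25·0.5807 / (0.25·0.5807 + 0.75·0.4193) ≈ 0.3159
After a second independent assay='negative': P(carrier) = 0.25·0.3159 / (0.25·0.3159 + 0.75·0.6841) ≈ 0.1334

0.133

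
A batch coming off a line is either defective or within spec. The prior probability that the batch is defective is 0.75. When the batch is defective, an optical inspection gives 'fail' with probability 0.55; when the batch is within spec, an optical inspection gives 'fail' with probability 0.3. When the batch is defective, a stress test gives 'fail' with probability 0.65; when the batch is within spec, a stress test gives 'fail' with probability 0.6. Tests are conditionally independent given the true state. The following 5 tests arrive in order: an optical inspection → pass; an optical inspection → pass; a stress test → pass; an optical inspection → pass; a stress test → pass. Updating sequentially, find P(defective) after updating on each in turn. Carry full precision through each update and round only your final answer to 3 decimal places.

Each posterior becomes the prior for the next update.
After an optical inspection='pass': P(defective) = 0.45·0.7500 / (0.45·0.7500 + 0.7·0.2500) ≈ 0.6585
After an optical inspection='pass': P(defective) = 0.45·0.6585 / (0.45·0.6585 + 0.7·0.3415) ≈ 0.5535
After a stress test='pass': P(defective) = 0.35·0.5535 / (0.35·0.5535 + 0.4·0.4465) ≈ 0.5203
After an optical inspection='pass': P(defective) = 0.45·0.5203 / (0.45·0.5203 + 0.7·0.4797) ≈ 0.4109
After a stress test='pass': P(defective) = 0.35·0.4109 / (0.35·0.4109 + 0.4·0.5891) ≈ 0.3790

0.379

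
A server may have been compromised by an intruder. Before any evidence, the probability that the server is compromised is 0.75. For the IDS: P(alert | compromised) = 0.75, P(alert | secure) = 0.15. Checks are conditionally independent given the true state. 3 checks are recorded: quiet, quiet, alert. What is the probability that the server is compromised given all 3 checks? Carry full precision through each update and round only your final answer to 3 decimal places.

0.565

Each posterior becomes the prior for the next update.
After 'quiet': P(compromised) = 0.25·0.7500 / (0.25·0.7500 + 0.85·0.2500) ≈ 0.4688
After 'quiet': P(compromised) = 0.25·0.4688 / (0.25·0.4688 + 0.85·0.5312) ≈ 0.2060
After 'alert': P(compromised) = 0.75·0.2060 / (0.75·0.2060 + 0.15·0.7940) ≈ 0.5648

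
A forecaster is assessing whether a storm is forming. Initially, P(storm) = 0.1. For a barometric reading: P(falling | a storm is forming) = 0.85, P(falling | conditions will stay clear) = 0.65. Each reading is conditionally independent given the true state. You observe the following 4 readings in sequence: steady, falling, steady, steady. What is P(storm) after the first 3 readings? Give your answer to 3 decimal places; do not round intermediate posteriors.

After 'steady': P(storm) = 0.15·0.1000 / (0.15·0.1000 + 0.35·0.9000) ≈ 0.0455
After 'falling': P(storm) = 0.85·0.0455 / (0.85·0.0455 + 0.65·0.9545) ≈ 0.0586
After 'steady': P(storm) = 0.15·0.0586 / (0.15·0.0586 + 0.35·0.9414) ≈ 0.0260

0.026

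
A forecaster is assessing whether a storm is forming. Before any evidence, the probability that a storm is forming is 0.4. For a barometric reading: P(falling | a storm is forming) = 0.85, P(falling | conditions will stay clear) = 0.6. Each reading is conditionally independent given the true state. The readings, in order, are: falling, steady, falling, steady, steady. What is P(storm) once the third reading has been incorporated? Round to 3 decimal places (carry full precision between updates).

0.334

After 'falling': P(storm) = 0.85·0.4000 / (0.85·0.4000 + 0.6·0.6000) ≈ 0.4857
After 'steady': P(storm) = 0.15·0.4857 / (0.15·0.4857 + 0.4·0.5143) ≈ 0.2615
After 'falling': P(storm) = 0.85·0.2615 / (0.85·0.2615 + 0.6·0.7385) ≈ 0.3341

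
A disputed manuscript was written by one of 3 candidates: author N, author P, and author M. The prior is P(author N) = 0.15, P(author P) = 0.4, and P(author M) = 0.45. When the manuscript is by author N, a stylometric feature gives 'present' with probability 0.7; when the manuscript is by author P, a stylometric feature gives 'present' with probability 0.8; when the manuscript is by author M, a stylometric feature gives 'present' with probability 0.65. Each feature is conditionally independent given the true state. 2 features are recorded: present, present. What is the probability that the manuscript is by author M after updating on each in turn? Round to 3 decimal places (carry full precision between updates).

After 'present': normaliser = 0.7·0.1500 + 0.8·0.4000 + 0.65·0.4500; P(author N) ≈ 0.1463, P(author P) ≈ 0.4460, P(author M) ≈ 0.4077
After 'present': normaliser = 0.7·0.1463 + 0.8·0.4460 + 0.65·0.4077; P(author N) ≈ 0.1414, P(author P) ≈ 0.4927, P(author M) ≈ 0.3659

0.366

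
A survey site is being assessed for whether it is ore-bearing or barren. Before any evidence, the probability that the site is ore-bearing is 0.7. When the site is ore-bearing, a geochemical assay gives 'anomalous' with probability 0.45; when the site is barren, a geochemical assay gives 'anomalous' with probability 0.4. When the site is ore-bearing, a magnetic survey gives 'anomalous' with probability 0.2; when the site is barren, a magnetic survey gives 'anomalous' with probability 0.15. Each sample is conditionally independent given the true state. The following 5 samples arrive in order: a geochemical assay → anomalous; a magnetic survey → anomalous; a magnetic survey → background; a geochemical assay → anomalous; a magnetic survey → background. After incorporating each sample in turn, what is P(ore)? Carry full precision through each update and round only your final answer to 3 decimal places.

Apply Bayes' rule sequentially, carrying P(ore) forward.
After a geochemical assay='anomalous': P(ore) = 0.45·0.7000 / (0.45·0.7000 + 0.4·0.3000) ≈ 0.7241
After a magnetic survey='anomalous': P(ore) = 0.2·0.7241 / (0.2·0.7241 + 0.15·0.2759) ≈ 0.7778
After a magnetic survey='background': P(ore) = 0.8·0.7778 / (0.8·0.7778 + 0.85·0.2222) ≈ 0.7671
After a geochemical assay='anomalous': P(ore) = 0.45·0.7671 / (0.45·0.7671 + 0.4·0.2329) ≈ 0.7875
After a magnetic survey='background': P(ore) = 0.8·0.7875 / (0.8·0.7875 + 0.85·0.2125) ≈ 0.7772

0.777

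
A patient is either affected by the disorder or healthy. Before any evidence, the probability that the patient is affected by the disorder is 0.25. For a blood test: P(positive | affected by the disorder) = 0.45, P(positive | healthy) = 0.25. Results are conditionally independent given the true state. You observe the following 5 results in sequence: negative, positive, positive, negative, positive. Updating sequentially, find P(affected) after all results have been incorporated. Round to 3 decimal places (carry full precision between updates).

0.511

After 'negative': P(affected) = 0.55·0.2500 / (0.55·0.2500 + 0.75·0.7500) ≈ 0.1964
After 'positive': P(affected) = 0.45·0.1964 / (0.45·0.1964 + 0.25·0.8036) ≈ 0.3056
After 'positive': P(affected) = 0.45·0.3056 / (0.45·0.3056 + 0.25·0.6944) ≈ 0.4420
After 'negative': P(affected) = 0.55·0.4420 / (0.55·0.4420 + 0.75·0.5580) ≈ 0.3674
After 'positive': P(affected) = 0.45·0.3674 / (0.45·0.3674 + 0.25·0.6326) ≈ 0.5111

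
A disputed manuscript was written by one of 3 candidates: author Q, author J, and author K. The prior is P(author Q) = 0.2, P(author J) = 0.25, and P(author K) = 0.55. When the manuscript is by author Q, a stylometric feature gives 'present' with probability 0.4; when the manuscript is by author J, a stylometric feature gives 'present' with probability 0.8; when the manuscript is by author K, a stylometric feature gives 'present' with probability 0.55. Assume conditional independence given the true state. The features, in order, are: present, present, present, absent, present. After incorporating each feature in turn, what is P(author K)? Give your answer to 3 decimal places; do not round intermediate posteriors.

0.490

Each posterior becomes the prior for the next update.
After 'present': normaliser = 0.4·0.2000 + 0.8·0.2500 + 0.55·0.5500; P(author Q) ≈ 0.1373, P(author J) ≈ 0.3433, P(author K) ≈ 0.5193
After 'present': normaliser = 0.4·0.1373 + 0.8·0.3433 + 0.55·0.5193; P(author Q) ≈ 0.0893, P(author J) ≈ 0.4465, P(author K) ≈ 0.4642
After 'present': normaliser = 0.4·0.0893 + 0.8·0.4465 + 0.55·0.4642; P(author Q) ≈ 0.0551, P(author J) ≈ 0.5510, P(author K) ≈ 0.3939
After 'absent': normaliser = 0.6·0.0551 + 0.2·0.5510 + 0.45·0.3939; P(author Q) ≈ 0.1031, P(author J) ≈ 0.3438, P(author K) ≈ 0.5530
After 'present': normaliser = 0.4·0.1031 + 0.8·0.3438 + 0.55·0.5530; P(author Q) ≈ 0.0665, P(author J) ≈ 0.4433, P(author K) ≈ 0.4902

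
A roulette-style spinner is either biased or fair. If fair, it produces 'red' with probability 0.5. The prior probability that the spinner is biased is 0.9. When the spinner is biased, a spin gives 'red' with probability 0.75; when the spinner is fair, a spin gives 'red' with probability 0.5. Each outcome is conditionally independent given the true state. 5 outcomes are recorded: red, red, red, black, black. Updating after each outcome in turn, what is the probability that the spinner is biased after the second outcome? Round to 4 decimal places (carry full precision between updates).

After 'red': P(biased) = 0.75·0.9000 / (0.75·0.9000 + 0.5·0.1000) ≈ 0.9310
After 'red': P(biased) = 0.75·0.9310 / (0.75·0.9310 + 0.5·0.0690) ≈ 0.9529

0.9529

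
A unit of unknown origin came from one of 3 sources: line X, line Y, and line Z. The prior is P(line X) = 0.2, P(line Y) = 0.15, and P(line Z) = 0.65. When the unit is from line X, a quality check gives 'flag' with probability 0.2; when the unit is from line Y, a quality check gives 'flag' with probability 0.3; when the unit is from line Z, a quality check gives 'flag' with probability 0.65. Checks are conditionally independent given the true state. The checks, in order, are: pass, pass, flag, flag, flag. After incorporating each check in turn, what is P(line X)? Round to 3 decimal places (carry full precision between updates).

After 'pass': normaliser = 0.8·0.2000 + 0.7·0.1500 + 0.35·0.6500; P(line X) ≈ 0.3249, P(line Y) ≈ 0.2132, P(line Z) ≈ 0.4619
After 'pass': normaliser = 0.8·0.3249 + 0.7·0.2132 + 0.35·0.4619; P(line X) ≈ 0.4553, P(line Y) ≈ 0.2614, P(line Z) ≈ 0.2832
After 'flag': normaliser = 0.2·0.4553 + 0.3·0.2614 + 0.65·0.2832; P(line X) ≈ 0.2575, P(line Y) ≈ 0.2218, P(line Z) ≈ 0.5207
After 'flag': normaliser = 0.2·0.2575 + 0.3·0.2218 + 0.65·0.5207; P(line X) ≈ 0.1128, P(line Y) ≈ 0.1458, P(line Z) ≈ 0.7414
After 'flag': normaliser = 0.2·0.1128 + 0.3·0.1458 + 0.65·0.7414; P(line X) ≈ 0.0412, P(line Y) ≈ 0.0798, P(line Z) ≈ 0.8791

0.041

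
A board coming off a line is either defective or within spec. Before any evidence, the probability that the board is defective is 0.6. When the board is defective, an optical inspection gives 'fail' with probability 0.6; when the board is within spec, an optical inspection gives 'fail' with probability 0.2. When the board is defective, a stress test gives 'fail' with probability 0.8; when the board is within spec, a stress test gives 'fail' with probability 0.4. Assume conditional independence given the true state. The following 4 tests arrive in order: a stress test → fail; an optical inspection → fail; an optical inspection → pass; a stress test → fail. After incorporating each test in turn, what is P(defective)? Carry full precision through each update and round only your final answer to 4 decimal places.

After a stress test='fail': P(defective) = 0.8·0.6000 / (0.8·0.6000 + 0.4·0.4000) ≈ 0.7500
After an optical inspection='fail': P(defective) = 0.6·0.7500 / (0.6·0.7500 + 0.2·0.2500) ≈ 0.9000
After an optical inspection='pass': P(defective) = 0.4·0.9000 / (0.4·0.9000 + 0.8·0.1000) ≈ 0.8182
After a stress test='fail': P(defective) = 0.8·0.8182 / (0.8·0.8182 + 0.4·0.1818) ≈ 0.9000

0.9000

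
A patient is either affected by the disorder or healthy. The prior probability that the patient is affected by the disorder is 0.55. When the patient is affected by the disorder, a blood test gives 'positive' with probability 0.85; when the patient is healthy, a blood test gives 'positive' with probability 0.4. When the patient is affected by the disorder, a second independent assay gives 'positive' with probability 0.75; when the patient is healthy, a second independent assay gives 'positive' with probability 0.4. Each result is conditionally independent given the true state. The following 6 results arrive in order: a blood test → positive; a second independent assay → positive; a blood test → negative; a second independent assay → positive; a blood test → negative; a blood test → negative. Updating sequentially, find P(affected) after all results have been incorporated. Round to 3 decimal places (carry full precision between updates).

Each posterior becomes the prior for the next update.
After a blood test='positive': P(affected) = 0.85·0.5500 / (0.85·0.5500 + 0.4·0.4500) ≈ 0.7220
After a second independent assay='positive': P(affected) = 0.75·0.7220 / (0.75·0.7220 + 0.4·0.2780) ≈ 0.8296
After a blood test='negative': P(affected) = 0.15·0.8296 / (0.15·0.8296 + 0.6·0.1704) ≈ 0.5490
After a second independent assay='positive': P(affected) = 0.75·0.5490 / (0.75·0.5490 + 0.4·0.4510) ≈ 0.6954
After a blood test='negative': P(affected) = 0.15·0.6954 / (0.15·0.6954 + 0.6·0.3046) ≈ 0.3633
After a blood test='negative': P(affected) = 0.15·0.3633 / (0.15·0.3633 + 0.6·0.6367) ≈ 0.1249

0.125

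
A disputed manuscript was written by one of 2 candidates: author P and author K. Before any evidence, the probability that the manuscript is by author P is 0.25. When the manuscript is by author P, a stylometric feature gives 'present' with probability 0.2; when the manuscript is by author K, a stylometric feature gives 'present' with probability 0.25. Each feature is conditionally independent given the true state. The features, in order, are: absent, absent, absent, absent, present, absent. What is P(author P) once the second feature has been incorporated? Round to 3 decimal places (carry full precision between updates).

After 'absent': P(author P) = 0.8·0.2500 / (0.8·0.2500 + 0.75·0.7500) ≈ 0.2623
After 'absent': P(author P) = 0.8·0.2623 / (0.8·0.2623 + 0.75·0.7377) ≈ 0.2750

0.275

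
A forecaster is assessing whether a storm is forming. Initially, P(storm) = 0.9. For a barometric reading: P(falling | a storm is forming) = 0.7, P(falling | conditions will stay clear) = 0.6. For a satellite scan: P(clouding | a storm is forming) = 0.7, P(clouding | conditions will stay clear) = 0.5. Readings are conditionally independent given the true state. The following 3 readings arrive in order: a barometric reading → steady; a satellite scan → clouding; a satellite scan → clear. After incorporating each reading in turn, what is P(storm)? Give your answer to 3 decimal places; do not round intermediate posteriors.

After a barometric reading='steady': P(storm) = 0.3·0.9000 / (0.3·0.9000 + 0.4·0.1000) ≈ 0.8710
After a satellite scan='clouding': P(storm) = 0.7·0.8710 / (0.7·0.8710 + 0.5·0.1290) ≈ 0.9043
After a satellite scan='clear': P(storm) = 0.3·0.9043 / (0.3·0.9043 + 0.5·0.0957) ≈ 0.8501

0.850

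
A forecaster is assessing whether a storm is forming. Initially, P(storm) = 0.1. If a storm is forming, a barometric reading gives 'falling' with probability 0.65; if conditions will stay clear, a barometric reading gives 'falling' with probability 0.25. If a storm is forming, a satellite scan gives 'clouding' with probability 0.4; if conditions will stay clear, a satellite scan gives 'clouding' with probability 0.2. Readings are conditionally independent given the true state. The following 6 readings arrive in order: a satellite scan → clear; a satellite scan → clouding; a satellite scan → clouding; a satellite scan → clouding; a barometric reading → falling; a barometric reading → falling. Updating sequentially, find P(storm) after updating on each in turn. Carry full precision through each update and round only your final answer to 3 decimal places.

Apply Bayes' rule sequentially, carrying P(storm) forward.
After a satellite scan='clear': P(storm) = 0.6·0.1000 / (0.6·0.1000 + 0.8·0.9000) ≈ 0.0769
After a satellite scan='clouding': P(storm) = 0.4·0.0769 / (0.4·0.0769 + 0.2·0.9231) ≈ 0.1429
After a satellite scan='clouding': P(storm) = 0.4·0.1429 / (0.4·0.1429 + 0.2·0.8571) ≈ 0.2500
After a satellite scan='clouding': P(storm) = 0.4·0.2500 / (0.4·0.2500 + 0.2·0.7500) ≈ 0.4000
After a barometric reading='falling': P(storm) = 0.65·0.4000 / (0.65·0.4000 + 0.25·0.6000) ≈ 0.6341
After a barometric reading='falling': P(storm) = 0.65·0.6341 / (0.65·0.6341 + 0.25·0.3659) ≈ 0.8184

0.818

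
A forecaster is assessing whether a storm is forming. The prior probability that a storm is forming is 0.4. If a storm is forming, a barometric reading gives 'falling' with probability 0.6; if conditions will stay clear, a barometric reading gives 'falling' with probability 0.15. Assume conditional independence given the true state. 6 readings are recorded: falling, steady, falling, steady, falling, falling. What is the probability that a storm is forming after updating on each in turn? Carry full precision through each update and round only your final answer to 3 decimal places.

0.974

After 'falling': P(storm) = 0.6·0.4000 / (0.6·0.4000 + 0.15·0.6000) ≈ 0.7273
After 'steady': P(storm) = 0.4·0.7273 / (0.4·0.7273 + 0.85·0.2727) ≈ 0.5565
After 'falling': P(storm) = 0.6·0.5565 / (0.6·0.5565 + 0.15·0.4435) ≈ 0.8339
After 'steady': P(storm) = 0.4·0.8339 / (0.4·0.8339 + 0.85·0.1661) ≈ 0.7026
After 'falling': P(storm) = 0.6·0.7026 / (0.6·0.7026 + 0.15·0.2974) ≈ 0.9043
After 'falling': P(storm) = 0.6·0.9043 / (0.6·0.9043 + 0.15·0.0957) ≈ 0.9742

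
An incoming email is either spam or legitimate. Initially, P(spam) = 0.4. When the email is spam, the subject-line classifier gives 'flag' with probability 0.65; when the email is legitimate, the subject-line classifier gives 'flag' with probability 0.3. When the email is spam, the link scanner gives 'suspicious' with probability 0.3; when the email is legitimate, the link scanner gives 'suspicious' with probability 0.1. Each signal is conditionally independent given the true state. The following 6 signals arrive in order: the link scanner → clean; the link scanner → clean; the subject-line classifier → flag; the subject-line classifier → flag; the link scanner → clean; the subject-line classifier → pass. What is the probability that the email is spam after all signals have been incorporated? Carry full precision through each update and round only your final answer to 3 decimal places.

After the link scanner='clean': P(spam) = 0.7·0.4000 / (0.7·0.4000 + 0.9·0.6000) ≈ 0.3415
After the link scanner='clean': P(spam) = 0.7·0.3415 / (0.7·0.3415 + 0.9·0.6585) ≈ 0.2874
After the subject-line classifier='flag': P(spam) = 0.65·0.2874 / (0.65·0.2874 + 0.3·0.7126) ≈ 0.4663
After the subject-line classifier='flag': P(spam) = 0.65·0.4663 / (0.65·0.4663 + 0.3·0.5337) ≈ 0.6544
After the link scanner='clean': P(spam) = 0.7·0.6544 / (0.7·0.6544 + 0.9·0.3456) ≈ 0.5956
After the subject-line classifier='pass': P(spam) = 0.35·0.5956 / (0.35·0.5956 + 0.7·0.4044) ≈ 0.4240

0.424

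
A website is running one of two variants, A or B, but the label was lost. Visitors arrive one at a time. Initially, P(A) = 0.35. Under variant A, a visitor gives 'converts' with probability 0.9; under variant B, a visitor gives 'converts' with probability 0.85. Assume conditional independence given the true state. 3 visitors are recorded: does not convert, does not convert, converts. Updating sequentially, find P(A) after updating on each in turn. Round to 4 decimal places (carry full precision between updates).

After 'does not convert': P(A) = 0.1·0.3500 / (0.1·0.3500 + 0.15·0.6500) ≈ 0.2642
After 'does not convert': P(A) = 0.1·0.2642 / (0.1·0.2642 + 0.15·0.7358) ≈ 0.1931
After 'converts': P(A) = 0.9·0.1931 / (0.9·0.1931 + 0.85·0.8069) ≈ 0.2022

0.2022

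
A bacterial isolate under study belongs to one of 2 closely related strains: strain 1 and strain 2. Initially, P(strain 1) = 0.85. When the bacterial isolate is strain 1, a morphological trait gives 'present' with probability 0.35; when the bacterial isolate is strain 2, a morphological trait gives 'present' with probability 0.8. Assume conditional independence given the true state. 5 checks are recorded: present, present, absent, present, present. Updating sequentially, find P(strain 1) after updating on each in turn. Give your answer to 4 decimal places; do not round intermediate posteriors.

0.4029

After 'present': P(strain 1) = 0.35·0.8500 / (0.35·0.8500 + 0.8·0.1500) ≈ 0.7126
After 'present': P(strain 1) = 0.35·0.7126 / (0.35·0.7126 + 0.8·0.2874) ≈ 0.5203
After 'absent': P(strain 1) = 0.65·0.5203 / (0.65·0.5203 + 0.2·0.4797) ≈ 0.7790
After 'present': P(strain 1) = 0.35·0.7790 / (0.35·0.7790 + 0.8·0.2210) ≈ 0.6066
After 'present': P(strain 1) = 0.35·0.6066 / (0.35·0.6066 + 0.8·0.3934) ≈ 0.4029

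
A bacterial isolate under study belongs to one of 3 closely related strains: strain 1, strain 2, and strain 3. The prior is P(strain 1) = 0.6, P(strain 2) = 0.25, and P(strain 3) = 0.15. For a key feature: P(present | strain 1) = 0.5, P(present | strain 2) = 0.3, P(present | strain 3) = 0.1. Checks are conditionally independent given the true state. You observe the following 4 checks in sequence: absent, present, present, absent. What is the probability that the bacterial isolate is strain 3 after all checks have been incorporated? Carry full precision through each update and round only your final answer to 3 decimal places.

0.024

After 'absent': normaliser = 0.5·0.6000 + 0.7·0.2500 + 0.9·0.1500; P(strain 1) ≈ 0.4918, P(strain 2) ≈ 0.2869, P(strain 3) ≈ 0.2213
After 'present': normaliser = 0.5·0.4918 + 0.3·0.2869 + 0.1·0.2213; P(strain 1) ≈ 0.6944, P(strain 2) ≈ 0.2431, P(strain 3) ≈ 0.0625
After 'present': normaliser = 0.5·0.6944 + 0.3·0.2431 + 0.1·0.0625; P(strain 1) ≈ 0.8143, P(strain 2) ≈ 0.1710, P(strain 3) ≈ 0.0147
After 'absent': normaliser = 0.5·0.8143 + 0.7·0.1710 + 0.9·0.0147; P(strain 1) ≈ 0.7539, P(strain 2) ≈ 0.2217, P(strain 3) ≈ 0.0244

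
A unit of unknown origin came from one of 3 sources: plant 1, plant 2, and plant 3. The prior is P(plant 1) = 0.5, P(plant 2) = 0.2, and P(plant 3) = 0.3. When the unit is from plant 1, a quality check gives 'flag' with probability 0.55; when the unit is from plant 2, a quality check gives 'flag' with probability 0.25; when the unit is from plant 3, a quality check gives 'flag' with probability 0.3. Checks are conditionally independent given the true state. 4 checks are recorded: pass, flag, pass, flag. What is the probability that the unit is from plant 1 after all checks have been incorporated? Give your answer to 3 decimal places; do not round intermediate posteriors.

After 'pass': normaliser = 0.45·0.5000 + 0.75·0.2000 + 0.7·0.3000; P(plant 1) ≈ 0.3846, P(plant 2) ≈ 0.2564, P(plant 3) ≈ 0.3590
After 'flag': normaliser = 0.55·0.3846 + 0.25·0.2564 + 0.3·0.3590; P(plant 1) ≈ 0.5518, P(plant 2) ≈ 0.1672, P(plant 3) ≈ 0.2809
After 'pass': normaliser = 0.45·0.5518 + 0.75·0.1672 + 0.7·0.2809; P(plant 1) ≈ 0.4354, P(plant 2) ≈ 0.2199, P(plant 3) ≈ 0.3448
After 'flag': normaliser = 0.55·0.4354 + 0.25·0.2199 + 0.3·0.3448; P(plant 1) ≈ 0.6019, P(plant 2) ≈ 0.1382, P(plant 3) ≈ 0.2600

0.602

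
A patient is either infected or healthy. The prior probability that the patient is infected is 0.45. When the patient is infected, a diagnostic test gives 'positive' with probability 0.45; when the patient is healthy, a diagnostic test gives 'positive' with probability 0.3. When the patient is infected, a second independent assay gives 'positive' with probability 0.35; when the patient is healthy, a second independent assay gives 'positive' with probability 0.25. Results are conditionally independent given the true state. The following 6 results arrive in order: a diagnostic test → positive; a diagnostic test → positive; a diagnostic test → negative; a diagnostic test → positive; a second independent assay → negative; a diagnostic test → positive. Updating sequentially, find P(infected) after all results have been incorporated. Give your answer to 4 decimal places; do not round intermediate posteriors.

0.7383

After a diagnostic test='positive': P(infected) = 0.45·0.4500 / (0.45·0.4500 + 0.3·0.5500) ≈ 0.5510
After a diagnostic test='positive': P(infected) = 0.45·0.5510 / (0.45·0.5510 + 0.3·0.4490) ≈ 0.6480
After a diagnostic test='negative': P(infected) = 0.55·0.6480 / (0.55·0.6480 + 0.7·0.3520) ≈ 0.5912
After a diagnostic test='positive': P(infected) = 0.45·0.5912 / (0.45·0.5912 + 0.3·0.4088) ≈ 0.6845
After a second independent assay='negative': P(infected) = 0.65·0.6845 / (0.65·0.6845 + 0.75·0.3155) ≈ 0.6528
After a diagnostic test='positive': P(infected) = 0.45·0.6528 / (0.45·0.6528 + 0.3·0.3472) ≈ 0.7383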